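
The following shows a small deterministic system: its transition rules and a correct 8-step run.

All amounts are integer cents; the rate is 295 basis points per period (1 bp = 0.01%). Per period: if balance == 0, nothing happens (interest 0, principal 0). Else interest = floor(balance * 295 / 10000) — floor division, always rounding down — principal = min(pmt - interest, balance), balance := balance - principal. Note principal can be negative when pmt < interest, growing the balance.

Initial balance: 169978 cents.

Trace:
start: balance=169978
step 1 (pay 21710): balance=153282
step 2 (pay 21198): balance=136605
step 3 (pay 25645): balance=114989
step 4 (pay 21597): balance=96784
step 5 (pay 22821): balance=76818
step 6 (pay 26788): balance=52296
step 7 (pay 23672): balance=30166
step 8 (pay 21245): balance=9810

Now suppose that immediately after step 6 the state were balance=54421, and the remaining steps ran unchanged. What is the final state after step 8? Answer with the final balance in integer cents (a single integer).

state after step 6 := balance=54421
step 7 (pay 23672): balance=32354
step 8 (pay 21245): balance=12063

12063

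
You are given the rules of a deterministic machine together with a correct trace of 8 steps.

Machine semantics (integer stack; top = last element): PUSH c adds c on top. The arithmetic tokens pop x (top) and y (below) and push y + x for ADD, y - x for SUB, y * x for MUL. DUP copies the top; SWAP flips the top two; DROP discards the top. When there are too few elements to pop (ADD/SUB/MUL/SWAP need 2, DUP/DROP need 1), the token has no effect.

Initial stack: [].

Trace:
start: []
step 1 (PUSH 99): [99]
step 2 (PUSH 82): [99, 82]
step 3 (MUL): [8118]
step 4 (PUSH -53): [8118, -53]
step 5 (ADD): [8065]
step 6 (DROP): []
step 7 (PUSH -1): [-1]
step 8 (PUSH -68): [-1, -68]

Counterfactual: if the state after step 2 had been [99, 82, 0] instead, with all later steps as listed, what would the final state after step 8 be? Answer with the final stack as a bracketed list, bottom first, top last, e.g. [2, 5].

[99, -1, -68]

state after step 2 := [99, 82, 0]
step 3 (MUL): [99, 0]
step 4 (PUSH -53): [99, 0, -53]
step 5 (ADD): [99, -53]
step 6 (DROP): [99]
step 7 (PUSH -1): [99, -1]
step 8 (PUSH -68): [99, -1, -68]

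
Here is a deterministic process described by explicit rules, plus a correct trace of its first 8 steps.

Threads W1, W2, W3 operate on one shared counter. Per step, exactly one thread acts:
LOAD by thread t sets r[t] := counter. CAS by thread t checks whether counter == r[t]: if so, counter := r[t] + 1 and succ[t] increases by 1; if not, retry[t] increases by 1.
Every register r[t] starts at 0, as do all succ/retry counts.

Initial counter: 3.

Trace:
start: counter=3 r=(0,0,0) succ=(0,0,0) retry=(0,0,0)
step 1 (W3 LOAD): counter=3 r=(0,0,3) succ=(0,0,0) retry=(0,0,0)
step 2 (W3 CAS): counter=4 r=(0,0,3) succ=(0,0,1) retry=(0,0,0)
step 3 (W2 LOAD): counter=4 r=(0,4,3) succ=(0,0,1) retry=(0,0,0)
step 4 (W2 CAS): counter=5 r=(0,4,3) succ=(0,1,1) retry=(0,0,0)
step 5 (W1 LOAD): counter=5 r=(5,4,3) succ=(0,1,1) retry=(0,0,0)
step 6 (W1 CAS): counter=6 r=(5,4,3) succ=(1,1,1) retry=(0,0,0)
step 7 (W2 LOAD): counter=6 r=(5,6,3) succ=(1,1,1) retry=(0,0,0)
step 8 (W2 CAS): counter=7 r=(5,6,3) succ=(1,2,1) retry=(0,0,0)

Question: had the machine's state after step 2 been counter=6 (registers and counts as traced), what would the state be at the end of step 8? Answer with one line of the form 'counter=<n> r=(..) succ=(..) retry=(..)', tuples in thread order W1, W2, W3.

state after step 2 := counter=6 r=(0,0,3) succ=(0,0,1) retry=(0,0,0)
step 3 (W2 LOAD): counter=6 r=(0,6,3) succ=(0,0,1) retry=(0,0,0)
step 4 (W2 CAS): counter=7 r=(0,6,3) succ=(0,1,1) retry=(0,0,0)
step 5 (W1 LOAD): counter=7 r=(7,6,3) succ=(0,1,1) retry=(0,0,0)
step 6 (W1 CAS): counter=8 r=(7,6,3) succ=(1,1,1) retry=(0,0,0)
step 7 (W2 LOAD): counter=8 r=(7,8,3) succ=(1,1,1) retry=(0,0,0)
step 8 (W2 CAS): counter=9 r=(7,8,3) succ=(1,2,1) retry=(0,0,0)

counter=9 r=(7,8,3) succ=(1,2,1) retry=(0,0,0)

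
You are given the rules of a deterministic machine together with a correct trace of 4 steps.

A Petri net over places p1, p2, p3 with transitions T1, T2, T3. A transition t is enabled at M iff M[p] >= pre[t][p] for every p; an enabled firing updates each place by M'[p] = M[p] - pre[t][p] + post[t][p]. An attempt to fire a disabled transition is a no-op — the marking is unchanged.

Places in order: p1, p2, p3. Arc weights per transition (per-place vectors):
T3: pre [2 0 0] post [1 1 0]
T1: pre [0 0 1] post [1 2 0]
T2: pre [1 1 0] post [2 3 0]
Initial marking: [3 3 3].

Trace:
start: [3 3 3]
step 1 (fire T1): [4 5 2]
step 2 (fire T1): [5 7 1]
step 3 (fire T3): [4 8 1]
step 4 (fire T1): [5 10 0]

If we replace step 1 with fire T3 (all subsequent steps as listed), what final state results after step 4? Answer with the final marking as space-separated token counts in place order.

3 9 1

(re-executing from step 1 with the substitution; state before step 1: [3 3 3])
step 1 (fire T3): [2 4 3]
step 2 (fire T1): [3 6 2]
step 3 (fire T3): [2 7 2]
step 4 (fire T1): [3 9 1]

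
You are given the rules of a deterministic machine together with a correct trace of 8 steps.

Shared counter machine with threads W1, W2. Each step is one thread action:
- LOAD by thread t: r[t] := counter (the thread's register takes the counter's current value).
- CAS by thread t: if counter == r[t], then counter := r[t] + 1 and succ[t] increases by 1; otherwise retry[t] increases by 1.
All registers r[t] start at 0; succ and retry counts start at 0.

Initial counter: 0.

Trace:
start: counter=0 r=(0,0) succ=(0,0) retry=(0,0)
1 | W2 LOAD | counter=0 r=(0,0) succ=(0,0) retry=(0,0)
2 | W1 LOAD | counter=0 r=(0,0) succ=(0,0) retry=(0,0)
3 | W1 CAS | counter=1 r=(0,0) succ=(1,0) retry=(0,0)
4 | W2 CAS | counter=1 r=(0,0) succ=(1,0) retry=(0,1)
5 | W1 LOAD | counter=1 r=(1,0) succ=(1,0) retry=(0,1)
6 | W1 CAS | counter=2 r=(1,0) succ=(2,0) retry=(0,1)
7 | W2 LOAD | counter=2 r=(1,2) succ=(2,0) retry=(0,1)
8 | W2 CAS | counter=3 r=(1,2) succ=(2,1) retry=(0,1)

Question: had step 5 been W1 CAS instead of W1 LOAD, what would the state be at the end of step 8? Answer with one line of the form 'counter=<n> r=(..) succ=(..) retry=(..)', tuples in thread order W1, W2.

counter=2 r=(0,1) succ=(1,1) retry=(2,1)

(re-executing from step 5 with the substitution; state before step 5: counter=1 r=(0,0) succ=(1,0) retry=(0,1))
5 | W1 CAS | counter=1 r=(0,0) succ=(1,0) retry=(1,1)
6 | W1 CAS | counter=1 r=(0,0) succ=(1,0) retry=(2,1)
7 | W2 LOAD | counter=1 r=(0,1) succ=(1,0) retry=(2,1)
8 | W2 CAS | counter=2 r=(0,1) succ=(1,1) retry=(2,1)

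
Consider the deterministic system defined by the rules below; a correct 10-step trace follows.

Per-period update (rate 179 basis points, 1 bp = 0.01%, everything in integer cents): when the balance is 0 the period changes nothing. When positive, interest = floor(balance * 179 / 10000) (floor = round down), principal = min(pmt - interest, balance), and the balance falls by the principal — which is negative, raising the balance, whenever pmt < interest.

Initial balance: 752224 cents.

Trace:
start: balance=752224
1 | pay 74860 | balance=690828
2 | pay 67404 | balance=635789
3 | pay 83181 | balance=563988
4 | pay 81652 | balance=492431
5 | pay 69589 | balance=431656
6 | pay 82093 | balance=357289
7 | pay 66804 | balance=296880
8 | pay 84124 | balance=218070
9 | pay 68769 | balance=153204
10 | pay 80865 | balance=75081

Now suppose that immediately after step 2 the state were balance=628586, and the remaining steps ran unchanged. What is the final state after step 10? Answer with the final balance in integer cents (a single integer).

state after step 2 := balance=628586
3 | pay 83181 | balance=556656
4 | pay 81652 | balance=484968
5 | pay 69589 | balance=424059
6 | pay 82093 | balance=349556
7 | pay 66804 | balance=289009
8 | pay 84124 | balance=210058
9 | pay 68769 | balance=145049
10 | pay 80865 | balance=66780

66780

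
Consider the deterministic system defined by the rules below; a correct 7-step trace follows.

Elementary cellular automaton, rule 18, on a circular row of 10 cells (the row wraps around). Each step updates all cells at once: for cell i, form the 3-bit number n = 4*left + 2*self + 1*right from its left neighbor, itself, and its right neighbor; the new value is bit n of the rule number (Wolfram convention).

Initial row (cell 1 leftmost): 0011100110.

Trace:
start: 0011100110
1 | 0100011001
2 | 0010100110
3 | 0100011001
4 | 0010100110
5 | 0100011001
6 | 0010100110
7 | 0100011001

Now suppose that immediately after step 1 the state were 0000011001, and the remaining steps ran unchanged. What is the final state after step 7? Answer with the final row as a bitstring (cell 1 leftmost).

0101101000

state after step 1 := 0000011001
2 | 1000100110
3 | 0101011000
4 | 1000000100
5 | 0100001011
6 | 0010010000
7 | 0101101000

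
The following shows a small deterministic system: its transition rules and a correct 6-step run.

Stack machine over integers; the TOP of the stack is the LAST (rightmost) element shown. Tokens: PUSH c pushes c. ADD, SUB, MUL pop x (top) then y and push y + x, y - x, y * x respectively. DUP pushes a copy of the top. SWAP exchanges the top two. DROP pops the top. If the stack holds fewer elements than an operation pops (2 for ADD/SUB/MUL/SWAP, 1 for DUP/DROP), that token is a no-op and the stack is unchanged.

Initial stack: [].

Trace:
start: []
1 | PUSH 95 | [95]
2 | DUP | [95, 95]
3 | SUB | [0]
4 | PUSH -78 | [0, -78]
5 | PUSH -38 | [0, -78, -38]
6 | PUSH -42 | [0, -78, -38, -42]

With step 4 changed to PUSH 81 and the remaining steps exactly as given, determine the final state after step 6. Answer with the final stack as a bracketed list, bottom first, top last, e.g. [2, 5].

[0, 81, -38, -42]

(re-executing from step 4 with the substitution; state before step 4: [0])
4 | PUSH 81 | [0, 81]
5 | PUSH -38 | [0, 81, -38]
6 | PUSH -42 | [0, 81, -38, -42]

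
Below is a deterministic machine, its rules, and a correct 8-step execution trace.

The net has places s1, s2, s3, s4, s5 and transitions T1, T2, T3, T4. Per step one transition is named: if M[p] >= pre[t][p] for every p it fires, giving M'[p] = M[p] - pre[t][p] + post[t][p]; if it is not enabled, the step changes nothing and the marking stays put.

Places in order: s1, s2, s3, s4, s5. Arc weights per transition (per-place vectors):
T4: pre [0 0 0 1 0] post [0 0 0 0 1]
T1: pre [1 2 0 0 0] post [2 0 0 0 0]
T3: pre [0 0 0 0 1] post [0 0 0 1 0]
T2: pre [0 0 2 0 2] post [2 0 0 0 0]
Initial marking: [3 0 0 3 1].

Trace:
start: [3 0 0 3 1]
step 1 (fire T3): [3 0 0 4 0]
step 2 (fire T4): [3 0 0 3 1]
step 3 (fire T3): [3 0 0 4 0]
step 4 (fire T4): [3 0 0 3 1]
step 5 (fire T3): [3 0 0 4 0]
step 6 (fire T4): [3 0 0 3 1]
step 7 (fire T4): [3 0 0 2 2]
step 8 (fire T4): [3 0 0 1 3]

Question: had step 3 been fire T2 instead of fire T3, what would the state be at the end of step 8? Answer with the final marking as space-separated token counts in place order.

(re-executing from step 3 with the substitution; state before step 3: [3 0 0 3 1])
step 3 (fire T2): [3 0 0 3 1]
step 4 (fire T4): [3 0 0 2 2]
step 5 (fire T3): [3 0 0 3 1]
step 6 (fire T4): [3 0 0 2 2]
step 7 (fire T4): [3 0 0 1 3]
step 8 (fire T4): [3 0 0 0 4]

3 0 0 0 4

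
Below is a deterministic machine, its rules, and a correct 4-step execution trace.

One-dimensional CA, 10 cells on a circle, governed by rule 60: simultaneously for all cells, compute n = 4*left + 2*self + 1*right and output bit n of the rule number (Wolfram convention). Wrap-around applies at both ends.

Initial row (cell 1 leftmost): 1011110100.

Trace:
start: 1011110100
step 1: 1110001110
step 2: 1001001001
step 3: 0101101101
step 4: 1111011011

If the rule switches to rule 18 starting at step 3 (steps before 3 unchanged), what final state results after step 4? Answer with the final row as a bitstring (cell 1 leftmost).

1000000001

(re-executing steps 3..4 under rule 18; state before step 3: 1001001001)
step 3: 0110110110
step 4: 1000000001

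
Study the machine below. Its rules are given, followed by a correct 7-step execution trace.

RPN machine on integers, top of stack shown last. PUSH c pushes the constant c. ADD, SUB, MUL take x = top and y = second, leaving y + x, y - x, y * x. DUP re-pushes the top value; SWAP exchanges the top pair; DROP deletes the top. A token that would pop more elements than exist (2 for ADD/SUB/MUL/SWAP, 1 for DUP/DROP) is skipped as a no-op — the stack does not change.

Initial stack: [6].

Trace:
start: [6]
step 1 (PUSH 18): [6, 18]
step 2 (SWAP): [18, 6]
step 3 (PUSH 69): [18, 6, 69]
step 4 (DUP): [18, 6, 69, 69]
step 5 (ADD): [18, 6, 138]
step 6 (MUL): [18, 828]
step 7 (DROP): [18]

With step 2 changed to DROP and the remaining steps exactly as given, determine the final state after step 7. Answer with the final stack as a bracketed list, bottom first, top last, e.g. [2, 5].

(re-executing from step 2 with the substitution; state before step 2: [6, 18])
step 2 (DROP): [6]
step 3 (PUSH 69): [6, 69]
step 4 (DUP): [6, 69, 69]
step 5 (ADD): [6, 138]
step 6 (MUL): [828]
step 7 (DROP): []

[]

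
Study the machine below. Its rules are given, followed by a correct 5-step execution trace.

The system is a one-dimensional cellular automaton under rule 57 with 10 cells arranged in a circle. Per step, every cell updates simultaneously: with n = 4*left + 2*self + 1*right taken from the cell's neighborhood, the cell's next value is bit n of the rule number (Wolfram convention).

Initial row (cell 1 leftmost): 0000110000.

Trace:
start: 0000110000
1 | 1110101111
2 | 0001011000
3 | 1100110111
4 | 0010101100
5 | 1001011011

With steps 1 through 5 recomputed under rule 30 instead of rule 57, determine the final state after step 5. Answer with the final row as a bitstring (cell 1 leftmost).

(re-executing steps 1..5 under rule 30; state before step 1: 0000110000)
1 | 0001101000
2 | 0011001100
3 | 0110111010
4 | 1100100011
5 | 0011110110

0011110110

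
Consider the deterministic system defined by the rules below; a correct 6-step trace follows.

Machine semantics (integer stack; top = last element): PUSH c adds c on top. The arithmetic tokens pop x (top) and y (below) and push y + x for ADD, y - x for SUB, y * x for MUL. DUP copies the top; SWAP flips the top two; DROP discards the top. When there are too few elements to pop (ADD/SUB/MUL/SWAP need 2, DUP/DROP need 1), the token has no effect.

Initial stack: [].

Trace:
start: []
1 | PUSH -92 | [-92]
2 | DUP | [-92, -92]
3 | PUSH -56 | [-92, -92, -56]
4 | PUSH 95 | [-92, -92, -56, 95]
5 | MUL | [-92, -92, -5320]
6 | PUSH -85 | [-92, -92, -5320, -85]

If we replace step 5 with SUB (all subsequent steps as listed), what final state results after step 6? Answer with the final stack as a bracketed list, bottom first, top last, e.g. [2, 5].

[-92, -92, -151, -85]

(re-executing from step 5 with the substitution; state before step 5: [-92, -92, -56, 95])
5 | SUB | [-92, -92, -151]
6 | PUSH -85 | [-92, -92, -151, -85]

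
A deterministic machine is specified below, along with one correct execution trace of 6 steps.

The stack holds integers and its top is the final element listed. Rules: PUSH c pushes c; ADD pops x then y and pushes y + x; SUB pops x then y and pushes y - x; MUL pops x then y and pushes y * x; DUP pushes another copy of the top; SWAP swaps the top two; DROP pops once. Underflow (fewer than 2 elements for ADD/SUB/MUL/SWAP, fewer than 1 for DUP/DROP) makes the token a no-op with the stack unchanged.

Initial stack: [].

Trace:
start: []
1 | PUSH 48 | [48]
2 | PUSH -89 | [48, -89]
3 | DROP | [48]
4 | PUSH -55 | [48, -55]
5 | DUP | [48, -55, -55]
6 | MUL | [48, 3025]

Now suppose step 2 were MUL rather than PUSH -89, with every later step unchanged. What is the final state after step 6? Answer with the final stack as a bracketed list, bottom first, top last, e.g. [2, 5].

[3025]

(re-executing from step 2 with the substitution; state before step 2: [48])
2 | MUL | [48]
3 | DROP | []
4 | PUSH -55 | [-55]
5 | DUP | [-55, -55]
6 | MUL | [3025]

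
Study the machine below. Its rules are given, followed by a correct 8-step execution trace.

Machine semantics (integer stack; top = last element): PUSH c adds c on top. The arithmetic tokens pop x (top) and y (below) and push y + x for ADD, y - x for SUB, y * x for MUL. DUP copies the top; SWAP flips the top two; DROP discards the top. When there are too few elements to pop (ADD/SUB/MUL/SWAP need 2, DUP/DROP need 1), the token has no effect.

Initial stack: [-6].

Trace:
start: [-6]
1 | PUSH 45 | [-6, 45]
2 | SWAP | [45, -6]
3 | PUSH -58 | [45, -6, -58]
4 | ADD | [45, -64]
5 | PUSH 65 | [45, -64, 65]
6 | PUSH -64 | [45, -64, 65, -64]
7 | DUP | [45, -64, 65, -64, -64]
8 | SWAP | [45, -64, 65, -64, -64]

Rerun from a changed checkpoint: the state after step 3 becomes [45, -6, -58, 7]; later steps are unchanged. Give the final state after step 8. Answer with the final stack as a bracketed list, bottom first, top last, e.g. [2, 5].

[45, -6, -51, 65, -64, -64]

state after step 3 := [45, -6, -58, 7]
4 | ADD | [45, -6, -51]
5 | PUSH 65 | [45, -6, -51, 65]
6 | PUSH -64 | [45, -6, -51, 65, -64]
7 | DUP | [45, -6, -51, 65, -64, -64]
8 | SWAP | [45, -6, -51, 65, -64, -64]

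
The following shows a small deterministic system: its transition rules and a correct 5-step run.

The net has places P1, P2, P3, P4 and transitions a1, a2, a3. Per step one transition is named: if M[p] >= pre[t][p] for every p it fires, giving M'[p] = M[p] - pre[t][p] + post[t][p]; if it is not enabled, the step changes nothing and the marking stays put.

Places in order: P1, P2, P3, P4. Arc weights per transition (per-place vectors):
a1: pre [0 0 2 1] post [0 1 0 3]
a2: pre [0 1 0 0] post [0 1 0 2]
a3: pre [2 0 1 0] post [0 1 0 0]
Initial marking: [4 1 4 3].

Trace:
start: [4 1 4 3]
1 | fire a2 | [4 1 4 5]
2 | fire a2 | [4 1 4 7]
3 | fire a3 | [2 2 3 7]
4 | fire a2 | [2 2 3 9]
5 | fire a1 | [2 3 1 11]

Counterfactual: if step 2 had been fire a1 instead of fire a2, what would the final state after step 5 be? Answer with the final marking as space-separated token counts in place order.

(re-executing from step 2 with the substitution; state before step 2: [4 1 4 5])
2 | fire a1 | [4 2 2 7]
3 | fire a3 | [2 3 1 7]
4 | fire a2 | [2 3 1 9]
5 | fire a1 | [2 3 1 9]

2 3 1 9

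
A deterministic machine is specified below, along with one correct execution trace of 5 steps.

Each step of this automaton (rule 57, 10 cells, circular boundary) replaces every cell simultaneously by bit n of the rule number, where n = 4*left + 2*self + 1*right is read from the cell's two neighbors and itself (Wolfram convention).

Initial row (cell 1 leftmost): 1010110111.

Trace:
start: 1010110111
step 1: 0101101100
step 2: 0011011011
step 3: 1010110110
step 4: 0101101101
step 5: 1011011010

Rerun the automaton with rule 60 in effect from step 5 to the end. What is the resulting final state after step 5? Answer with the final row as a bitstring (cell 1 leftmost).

(re-executing step 5 under rule 60; state before step 5: 0101101101)
step 5: 1111011011

1111011011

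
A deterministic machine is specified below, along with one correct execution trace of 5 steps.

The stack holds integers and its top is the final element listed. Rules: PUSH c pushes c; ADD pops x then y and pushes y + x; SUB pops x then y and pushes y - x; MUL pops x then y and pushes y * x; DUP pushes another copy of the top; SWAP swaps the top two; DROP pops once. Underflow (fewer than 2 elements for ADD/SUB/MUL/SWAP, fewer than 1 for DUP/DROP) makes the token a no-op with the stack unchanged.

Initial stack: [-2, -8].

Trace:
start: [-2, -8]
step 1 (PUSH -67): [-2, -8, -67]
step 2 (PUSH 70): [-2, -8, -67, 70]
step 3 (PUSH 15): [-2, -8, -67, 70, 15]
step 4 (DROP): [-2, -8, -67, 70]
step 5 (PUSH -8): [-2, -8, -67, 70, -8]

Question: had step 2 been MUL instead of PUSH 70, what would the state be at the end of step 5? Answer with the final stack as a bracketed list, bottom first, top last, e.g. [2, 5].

[-2, 536, -8]

(re-executing from step 2 with the substitution; state before step 2: [-2, -8, -67])
step 2 (MUL): [-2, 536]
step 3 (PUSH 15): [-2, 536, 15]
step 4 (DROP): [-2, 536]
step 5 (PUSH -8): [-2, 536, -8]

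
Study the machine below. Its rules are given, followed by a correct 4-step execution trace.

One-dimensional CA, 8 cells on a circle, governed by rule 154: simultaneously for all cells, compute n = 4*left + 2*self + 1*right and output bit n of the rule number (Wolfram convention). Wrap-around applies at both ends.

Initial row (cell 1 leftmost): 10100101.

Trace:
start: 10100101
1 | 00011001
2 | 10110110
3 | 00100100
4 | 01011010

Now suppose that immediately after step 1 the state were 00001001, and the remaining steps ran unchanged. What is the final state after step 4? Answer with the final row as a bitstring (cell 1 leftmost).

state after step 1 := 00001001
2 | 10010110
3 | 01100100
4 | 11011010

11011010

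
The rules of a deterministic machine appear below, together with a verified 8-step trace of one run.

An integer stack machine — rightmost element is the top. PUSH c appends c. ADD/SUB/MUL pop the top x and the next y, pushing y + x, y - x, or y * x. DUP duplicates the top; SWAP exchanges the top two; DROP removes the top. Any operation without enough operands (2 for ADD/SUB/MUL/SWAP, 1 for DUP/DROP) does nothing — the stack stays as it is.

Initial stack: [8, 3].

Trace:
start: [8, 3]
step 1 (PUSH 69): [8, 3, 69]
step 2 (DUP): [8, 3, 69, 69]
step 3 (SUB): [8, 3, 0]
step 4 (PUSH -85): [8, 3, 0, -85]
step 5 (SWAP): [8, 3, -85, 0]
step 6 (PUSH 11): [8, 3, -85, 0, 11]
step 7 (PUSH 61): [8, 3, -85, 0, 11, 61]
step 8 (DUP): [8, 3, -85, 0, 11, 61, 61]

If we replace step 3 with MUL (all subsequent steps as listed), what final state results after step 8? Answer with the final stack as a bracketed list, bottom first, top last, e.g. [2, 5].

(re-executing from step 3 with the substitution; state before step 3: [8, 3, 69, 69])
step 3 (MUL): [8, 3, 4761]
step 4 (PUSH -85): [8, 3, 4761, -85]
step 5 (SWAP): [8, 3, -85, 4761]
step 6 (PUSH 11): [8, 3, -85, 4761, 11]
step 7 (PUSH 61): [8, 3, -85, 4761, 11, 61]
step 8 (DUP): [8, 3, -85, 4761, 11, 61, 61]

[8, 3, -85, 4761, 11, 61, 61]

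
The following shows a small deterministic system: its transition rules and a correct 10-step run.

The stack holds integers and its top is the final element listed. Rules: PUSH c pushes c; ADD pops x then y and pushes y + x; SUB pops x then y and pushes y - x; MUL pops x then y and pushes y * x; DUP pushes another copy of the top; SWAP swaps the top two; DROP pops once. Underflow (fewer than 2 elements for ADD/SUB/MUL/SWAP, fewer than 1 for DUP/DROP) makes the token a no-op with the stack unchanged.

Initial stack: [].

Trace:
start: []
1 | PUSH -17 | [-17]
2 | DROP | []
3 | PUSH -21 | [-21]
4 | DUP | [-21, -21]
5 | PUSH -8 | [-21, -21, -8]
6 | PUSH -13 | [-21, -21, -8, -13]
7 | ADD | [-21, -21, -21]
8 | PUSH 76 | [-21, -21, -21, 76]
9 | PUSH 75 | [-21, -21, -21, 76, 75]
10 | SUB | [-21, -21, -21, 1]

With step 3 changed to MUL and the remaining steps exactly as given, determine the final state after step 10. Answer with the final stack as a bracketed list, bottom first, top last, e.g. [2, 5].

[-21, 1]

(re-executing from step 3 with the substitution; state before step 3: [])
3 | MUL | []
4 | DUP | []
5 | PUSH -8 | [-8]
6 | PUSH -13 | [-8, -13]
7 | ADD | [-21]
8 | PUSH 76 | [-21, 76]
9 | PUSH 75 | [-21, 76, 75]
10 | SUB | [-21, 1]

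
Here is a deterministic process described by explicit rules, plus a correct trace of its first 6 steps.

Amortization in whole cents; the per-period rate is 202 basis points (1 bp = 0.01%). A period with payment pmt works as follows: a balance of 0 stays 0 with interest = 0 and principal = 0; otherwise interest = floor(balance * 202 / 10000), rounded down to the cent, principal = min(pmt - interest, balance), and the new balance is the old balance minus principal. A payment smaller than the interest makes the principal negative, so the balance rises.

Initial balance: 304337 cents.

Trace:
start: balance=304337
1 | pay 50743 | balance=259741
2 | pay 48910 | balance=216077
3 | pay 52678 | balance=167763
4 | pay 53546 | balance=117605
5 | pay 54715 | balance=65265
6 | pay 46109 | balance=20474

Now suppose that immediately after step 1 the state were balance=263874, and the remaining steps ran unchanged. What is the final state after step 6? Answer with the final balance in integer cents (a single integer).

25042

state after step 1 := balance=263874
2 | pay 48910 | balance=220294
3 | pay 52678 | balance=172065
4 | pay 53546 | balance=121994
5 | pay 54715 | balance=69743
6 | pay 46109 | balance=25042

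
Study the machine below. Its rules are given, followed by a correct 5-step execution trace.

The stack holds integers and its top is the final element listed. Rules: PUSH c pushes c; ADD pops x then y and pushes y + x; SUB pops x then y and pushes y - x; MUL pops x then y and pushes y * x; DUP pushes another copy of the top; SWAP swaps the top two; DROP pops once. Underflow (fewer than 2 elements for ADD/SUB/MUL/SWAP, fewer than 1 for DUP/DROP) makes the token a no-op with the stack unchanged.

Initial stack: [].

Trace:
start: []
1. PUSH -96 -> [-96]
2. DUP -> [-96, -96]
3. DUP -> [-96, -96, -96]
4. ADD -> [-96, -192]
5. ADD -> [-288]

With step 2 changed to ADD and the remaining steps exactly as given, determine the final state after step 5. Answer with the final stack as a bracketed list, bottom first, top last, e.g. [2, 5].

(re-executing from step 2 with the substitution; state before step 2: [-96])
2. ADD -> [-96]
3. DUP -> [-96, -96]
4. ADD -> [-192]
5. ADD -> [-192]

[-192]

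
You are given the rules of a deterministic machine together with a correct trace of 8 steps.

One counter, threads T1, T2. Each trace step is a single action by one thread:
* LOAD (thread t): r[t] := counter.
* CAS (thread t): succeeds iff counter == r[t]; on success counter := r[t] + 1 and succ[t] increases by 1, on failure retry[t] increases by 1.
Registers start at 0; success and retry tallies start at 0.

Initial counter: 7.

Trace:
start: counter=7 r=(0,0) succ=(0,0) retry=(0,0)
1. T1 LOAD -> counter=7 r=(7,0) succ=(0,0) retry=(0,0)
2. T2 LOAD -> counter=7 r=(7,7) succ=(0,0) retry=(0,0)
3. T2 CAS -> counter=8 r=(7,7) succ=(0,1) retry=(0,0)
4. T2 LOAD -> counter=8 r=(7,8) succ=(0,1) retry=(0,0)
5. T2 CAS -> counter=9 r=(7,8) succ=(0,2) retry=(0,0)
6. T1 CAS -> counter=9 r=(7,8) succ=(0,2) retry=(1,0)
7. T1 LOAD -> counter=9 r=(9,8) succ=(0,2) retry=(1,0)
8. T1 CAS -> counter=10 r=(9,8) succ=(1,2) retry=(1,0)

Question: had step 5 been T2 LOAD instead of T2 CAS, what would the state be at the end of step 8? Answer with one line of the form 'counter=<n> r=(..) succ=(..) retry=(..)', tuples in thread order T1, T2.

counter=9 r=(8,8) succ=(1,1) retry=(1,0)

(re-executing from step 5 with the substitution; state before step 5: counter=8 r=(7,8) succ=(0,1) retry=(0,0))
5. T2 LOAD -> counter=8 r=(7,8) succ=(0,1) retry=(0,0)
6. T1 CAS -> counter=8 r=(7,8) succ=(0,1) retry=(1,0)
7. T1 LOAD -> counter=8 r=(8,8) succ=(0,1) retry=(1,0)
8. T1 CAS -> counter=9 r=(8,8) succ=(1,1) retry=(1,0)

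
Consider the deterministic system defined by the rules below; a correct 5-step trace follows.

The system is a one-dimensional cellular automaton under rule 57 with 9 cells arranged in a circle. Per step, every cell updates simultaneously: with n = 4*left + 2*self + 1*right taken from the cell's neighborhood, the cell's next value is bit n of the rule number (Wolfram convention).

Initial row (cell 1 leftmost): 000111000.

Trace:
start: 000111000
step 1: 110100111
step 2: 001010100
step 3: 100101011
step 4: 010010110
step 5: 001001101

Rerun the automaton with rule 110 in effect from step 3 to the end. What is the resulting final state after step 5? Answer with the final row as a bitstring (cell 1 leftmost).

(re-executing steps 3..5 under rule 110; state before step 3: 001010100)
step 3: 011111100
step 4: 110000100
step 5: 110001101

110001101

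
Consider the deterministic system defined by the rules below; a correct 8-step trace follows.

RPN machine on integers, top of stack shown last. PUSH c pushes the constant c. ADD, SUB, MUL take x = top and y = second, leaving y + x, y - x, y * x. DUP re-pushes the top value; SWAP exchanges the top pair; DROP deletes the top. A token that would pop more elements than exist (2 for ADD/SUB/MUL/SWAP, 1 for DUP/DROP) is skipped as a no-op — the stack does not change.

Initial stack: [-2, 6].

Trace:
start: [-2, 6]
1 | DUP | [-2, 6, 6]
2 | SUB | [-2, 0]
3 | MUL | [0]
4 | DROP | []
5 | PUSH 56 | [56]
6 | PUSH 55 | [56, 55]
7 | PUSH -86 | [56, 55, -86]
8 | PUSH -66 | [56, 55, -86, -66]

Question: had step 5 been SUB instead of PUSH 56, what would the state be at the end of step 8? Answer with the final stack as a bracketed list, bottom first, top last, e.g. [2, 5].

[55, -86, -66]

(re-executing from step 5 with the substitution; state before step 5: [])
5 | SUB | []
6 | PUSH 55 | [55]
7 | PUSH -86 | [55, -86]
8 | PUSH -66 | [55, -86, -66]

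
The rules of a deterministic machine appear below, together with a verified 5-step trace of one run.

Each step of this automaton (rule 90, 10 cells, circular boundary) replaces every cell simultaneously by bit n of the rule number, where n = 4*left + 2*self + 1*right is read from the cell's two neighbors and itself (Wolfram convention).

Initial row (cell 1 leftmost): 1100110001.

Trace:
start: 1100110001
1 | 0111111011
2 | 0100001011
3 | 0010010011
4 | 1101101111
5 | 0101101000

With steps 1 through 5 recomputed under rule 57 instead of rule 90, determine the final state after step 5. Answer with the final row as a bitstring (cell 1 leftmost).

(re-executing steps 1..5 under rule 57; state before step 1: 1100110001)
1 | 0010101101
2 | 1001011010
3 | 0100110101
4 | 1010101010
5 | 0101010101

0101010101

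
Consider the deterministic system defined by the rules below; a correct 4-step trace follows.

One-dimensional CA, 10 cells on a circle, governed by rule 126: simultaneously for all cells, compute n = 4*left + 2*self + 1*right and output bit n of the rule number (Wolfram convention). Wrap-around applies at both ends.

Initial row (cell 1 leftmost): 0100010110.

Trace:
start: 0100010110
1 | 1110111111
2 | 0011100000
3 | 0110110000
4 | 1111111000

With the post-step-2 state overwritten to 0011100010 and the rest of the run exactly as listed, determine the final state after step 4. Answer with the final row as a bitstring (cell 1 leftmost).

1111111101

state after step 2 := 0011100010
3 | 0110110111
4 | 1111111101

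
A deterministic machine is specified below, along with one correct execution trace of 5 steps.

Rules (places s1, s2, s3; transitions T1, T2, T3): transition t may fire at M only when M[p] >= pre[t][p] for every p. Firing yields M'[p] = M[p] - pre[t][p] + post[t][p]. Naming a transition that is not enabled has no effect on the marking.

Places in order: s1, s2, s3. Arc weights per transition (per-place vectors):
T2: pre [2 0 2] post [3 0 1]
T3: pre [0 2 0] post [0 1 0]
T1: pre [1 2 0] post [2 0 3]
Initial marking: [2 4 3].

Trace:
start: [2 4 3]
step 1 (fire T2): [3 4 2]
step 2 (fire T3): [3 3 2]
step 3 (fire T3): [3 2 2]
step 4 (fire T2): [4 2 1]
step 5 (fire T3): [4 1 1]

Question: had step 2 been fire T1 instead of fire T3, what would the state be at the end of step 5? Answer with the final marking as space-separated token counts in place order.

(re-executing from step 2 with the substitution; state before step 2: [3 4 2])
step 2 (fire T1): [4 2 5]
step 3 (fire T3): [4 1 5]
step 4 (fire T2): [5 1 4]
step 5 (fire T3): [5 1 4]

5 1 4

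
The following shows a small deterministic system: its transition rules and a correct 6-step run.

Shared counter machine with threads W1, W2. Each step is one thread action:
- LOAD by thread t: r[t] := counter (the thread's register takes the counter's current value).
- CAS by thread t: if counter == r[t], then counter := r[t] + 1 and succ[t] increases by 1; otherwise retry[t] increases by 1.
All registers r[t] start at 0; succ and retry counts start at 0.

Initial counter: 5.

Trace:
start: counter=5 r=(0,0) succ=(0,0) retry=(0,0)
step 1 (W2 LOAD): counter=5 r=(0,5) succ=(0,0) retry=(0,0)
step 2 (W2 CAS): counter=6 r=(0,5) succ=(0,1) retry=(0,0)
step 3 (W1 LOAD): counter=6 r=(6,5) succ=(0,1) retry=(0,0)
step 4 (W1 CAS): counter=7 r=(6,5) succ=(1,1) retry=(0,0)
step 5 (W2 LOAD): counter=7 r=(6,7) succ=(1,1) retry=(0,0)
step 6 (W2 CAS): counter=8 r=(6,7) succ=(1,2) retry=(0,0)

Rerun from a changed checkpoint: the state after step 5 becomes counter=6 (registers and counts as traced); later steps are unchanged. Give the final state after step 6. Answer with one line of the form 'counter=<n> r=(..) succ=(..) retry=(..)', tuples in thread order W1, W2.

state after step 5 := counter=6 r=(6,7) succ=(1,1) retry=(0,0)
step 6 (W2 CAS): counter=6 r=(6,7) succ=(1,1) retry=(0,1)

counter=6 r=(6,7) succ=(1,1) retry=(0,1)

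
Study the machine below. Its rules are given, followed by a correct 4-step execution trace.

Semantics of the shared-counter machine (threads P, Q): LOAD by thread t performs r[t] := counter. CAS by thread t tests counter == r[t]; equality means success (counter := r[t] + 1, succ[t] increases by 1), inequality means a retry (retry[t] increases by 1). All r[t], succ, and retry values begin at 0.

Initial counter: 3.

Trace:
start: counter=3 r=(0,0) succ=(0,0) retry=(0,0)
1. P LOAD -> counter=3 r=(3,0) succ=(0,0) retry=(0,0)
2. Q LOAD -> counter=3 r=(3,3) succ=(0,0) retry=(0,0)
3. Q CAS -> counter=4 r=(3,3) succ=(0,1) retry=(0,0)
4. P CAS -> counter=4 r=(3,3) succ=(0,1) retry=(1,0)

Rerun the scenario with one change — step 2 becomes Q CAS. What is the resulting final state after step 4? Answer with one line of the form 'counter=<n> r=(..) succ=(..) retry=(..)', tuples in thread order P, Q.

counter=4 r=(3,0) succ=(1,0) retry=(0,2)

(re-executing from step 2 with the substitution; state before step 2: counter=3 r=(3,0) succ=(0,0) retry=(0,0))
2. Q CAS -> counter=3 r=(3,0) succ=(0,0) retry=(0,1)
3. Q CAS -> counter=3 r=(3,0) succ=(0,0) retry=(0,2)
4. P CAS -> counter=4 r=(3,0) succ=(1,0) retry=(0,2)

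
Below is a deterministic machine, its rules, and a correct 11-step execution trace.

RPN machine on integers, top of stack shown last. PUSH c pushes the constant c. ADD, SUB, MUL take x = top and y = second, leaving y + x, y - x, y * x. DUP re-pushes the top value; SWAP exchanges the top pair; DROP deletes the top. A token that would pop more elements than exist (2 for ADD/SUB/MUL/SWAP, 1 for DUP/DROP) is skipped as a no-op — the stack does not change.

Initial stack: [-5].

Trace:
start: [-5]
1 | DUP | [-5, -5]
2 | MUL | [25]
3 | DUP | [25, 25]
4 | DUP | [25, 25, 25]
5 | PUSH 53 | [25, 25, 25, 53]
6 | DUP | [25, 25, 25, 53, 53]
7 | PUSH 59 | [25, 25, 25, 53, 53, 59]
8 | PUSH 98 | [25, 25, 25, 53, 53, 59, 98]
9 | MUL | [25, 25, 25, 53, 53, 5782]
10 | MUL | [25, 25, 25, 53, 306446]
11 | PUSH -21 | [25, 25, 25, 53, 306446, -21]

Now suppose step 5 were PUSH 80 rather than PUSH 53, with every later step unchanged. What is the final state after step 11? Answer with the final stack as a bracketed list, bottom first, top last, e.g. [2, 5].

(re-executing from step 5 with the substitution; state before step 5: [25, 25, 25])
5 | PUSH 80 | [25, 25, 25, 80]
6 | DUP | [25, 25, 25, 80, 80]
7 | PUSH 59 | [25, 25, 25, 80, 80, 59]
8 | PUSH 98 | [25, 25, 25, 80, 80, 59, 98]
9 | MUL | [25, 25, 25, 80, 80, 5782]
10 | MUL | [25, 25, 25, 80, 462560]
11 | PUSH -21 | [25, 25, 25, 80, 462560, -21]

[25, 25, 25, 80, 462560, -21]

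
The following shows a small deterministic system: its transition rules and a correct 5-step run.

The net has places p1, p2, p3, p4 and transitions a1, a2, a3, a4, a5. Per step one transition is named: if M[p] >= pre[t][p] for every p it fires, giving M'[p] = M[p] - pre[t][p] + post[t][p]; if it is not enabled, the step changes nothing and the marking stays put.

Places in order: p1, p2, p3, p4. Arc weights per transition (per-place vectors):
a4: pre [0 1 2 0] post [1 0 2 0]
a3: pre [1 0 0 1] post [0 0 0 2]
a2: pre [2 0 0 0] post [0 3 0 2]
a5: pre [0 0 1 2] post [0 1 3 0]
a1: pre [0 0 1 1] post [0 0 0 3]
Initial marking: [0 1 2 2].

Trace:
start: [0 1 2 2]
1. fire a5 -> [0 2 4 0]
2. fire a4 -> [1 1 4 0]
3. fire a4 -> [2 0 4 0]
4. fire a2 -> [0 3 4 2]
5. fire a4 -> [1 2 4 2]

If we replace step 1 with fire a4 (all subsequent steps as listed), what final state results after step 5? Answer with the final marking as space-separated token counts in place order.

1 0 2 2

(re-executing from step 1 with the substitution; state before step 1: [0 1 2 2])
1. fire a4 -> [1 0 2 2]
2. fire a4 -> [1 0 2 2]
3. fire a4 -> [1 0 2 2]
4. fire a2 -> [1 0 2 2]
5. fire a4 -> [1 0 2 2]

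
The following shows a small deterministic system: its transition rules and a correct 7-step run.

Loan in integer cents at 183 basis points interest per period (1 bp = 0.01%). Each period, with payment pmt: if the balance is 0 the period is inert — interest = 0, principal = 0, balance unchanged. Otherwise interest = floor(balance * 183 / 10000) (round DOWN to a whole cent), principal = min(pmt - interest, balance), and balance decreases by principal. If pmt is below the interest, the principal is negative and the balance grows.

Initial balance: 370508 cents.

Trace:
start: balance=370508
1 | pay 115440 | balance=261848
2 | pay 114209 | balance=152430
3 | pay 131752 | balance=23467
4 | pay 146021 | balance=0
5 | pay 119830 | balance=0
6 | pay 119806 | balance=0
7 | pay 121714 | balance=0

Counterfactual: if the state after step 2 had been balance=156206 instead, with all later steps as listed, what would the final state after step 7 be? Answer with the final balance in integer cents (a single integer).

state after step 2 := balance=156206
3 | pay 131752 | balance=27312
4 | pay 146021 | balance=0
5 | pay 119830 | balance=0
6 | pay 119806 | balance=0
7 | pay 121714 | balance=0

0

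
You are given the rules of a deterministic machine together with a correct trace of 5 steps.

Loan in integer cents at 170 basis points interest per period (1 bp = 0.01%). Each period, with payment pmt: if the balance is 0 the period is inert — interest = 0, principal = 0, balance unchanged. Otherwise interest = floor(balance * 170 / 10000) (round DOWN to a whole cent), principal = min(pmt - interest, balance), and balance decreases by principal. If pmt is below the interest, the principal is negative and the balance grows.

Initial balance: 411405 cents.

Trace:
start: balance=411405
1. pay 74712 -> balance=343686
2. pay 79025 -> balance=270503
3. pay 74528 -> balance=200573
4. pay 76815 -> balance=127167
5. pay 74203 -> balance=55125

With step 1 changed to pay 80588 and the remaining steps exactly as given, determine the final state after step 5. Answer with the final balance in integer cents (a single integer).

48839

(re-executing from step 1 with the substitution; state before step 1: balance=411405)
1. pay 80588 -> balance=337810
2. pay 79025 -> balance=264527
3. pay 74528 -> balance=194495
4. pay 76815 -> balance=120986
5. pay 74203 -> balance=48839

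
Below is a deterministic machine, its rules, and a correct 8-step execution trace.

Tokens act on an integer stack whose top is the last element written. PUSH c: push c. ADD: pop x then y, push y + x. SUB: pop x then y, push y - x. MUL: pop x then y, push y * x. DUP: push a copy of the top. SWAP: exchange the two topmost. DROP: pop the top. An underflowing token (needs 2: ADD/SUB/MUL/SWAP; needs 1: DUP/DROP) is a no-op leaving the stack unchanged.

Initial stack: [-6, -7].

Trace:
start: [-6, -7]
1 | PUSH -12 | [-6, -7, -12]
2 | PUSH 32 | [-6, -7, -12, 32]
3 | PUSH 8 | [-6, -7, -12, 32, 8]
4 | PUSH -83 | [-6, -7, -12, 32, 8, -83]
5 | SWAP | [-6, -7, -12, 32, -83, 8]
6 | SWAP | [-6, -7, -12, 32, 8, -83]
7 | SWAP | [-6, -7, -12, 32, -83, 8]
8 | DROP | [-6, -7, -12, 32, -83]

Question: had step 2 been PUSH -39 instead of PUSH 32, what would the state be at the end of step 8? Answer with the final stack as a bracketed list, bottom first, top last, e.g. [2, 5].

(re-executing from step 2 with the substitution; state before step 2: [-6, -7, -12])
2 | PUSH -39 | [-6, -7, -12, -39]
3 | PUSH 8 | [-6, -7, -12, -39, 8]
4 | PUSH -83 | [-6, -7, -12, -39, 8, -83]
5 | SWAP | [-6, -7, -12, -39, -83, 8]
6 | SWAP | [-6, -7, -12, -39, 8, -83]
7 | SWAP | [-6, -7, -12, -39, -83, 8]
8 | DROP | [-6, -7, -12, -39, -83]

[-6, -7, -12, -39, -83]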